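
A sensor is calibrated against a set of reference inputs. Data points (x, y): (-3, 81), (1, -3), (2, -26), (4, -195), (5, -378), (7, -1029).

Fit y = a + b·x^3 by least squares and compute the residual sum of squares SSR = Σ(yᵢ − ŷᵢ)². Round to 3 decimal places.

From the data, Σ1 = 6, Σx^3 = 514, Σx^3·x^3 = 138164.
For Aᵀy: Σy = -1550, Σx^3·y = -415075.
Eliminating b: 138164·(row 1) − 514·(row 2) gives 564788·a = 138164·(-1550) − 514·(-415075) = -805650, so a = -402825/282394.
Then b = ((-415075) − 514·(-402825/282394))/138164 = -846875/282394.
Residuals: 205557/141197, 201259/141197, -164419/282394, -464005/282394, -241366/141197, 148762/141197; SSR = 3169049/282394.

SSR = 11.222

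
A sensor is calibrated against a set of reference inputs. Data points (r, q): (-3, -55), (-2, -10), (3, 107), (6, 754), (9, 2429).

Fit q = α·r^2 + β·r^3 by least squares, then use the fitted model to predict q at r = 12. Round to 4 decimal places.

Forming MᵀM = [[8035, 66793]; [66793, 579619]] and Mᵀq = [224321, 1938059]ᵀ gives MᵀM·[α, β]ᵀ = Mᵀq.
Eliminating β: 579619·(row 1) − 66793·(row 2) gives 195933816·α = 579619·224321 − 66793·1938059 = 571938912, so α = 7943596/2721303.
Then β = (1938059 − 66793·(7943596/2721303))/579619 = 8183771/2721303.
At r = 12: q̂ = (7943596/2721303)·(144) + (8183771/2721303)·(1728) = 130644736/23259.

q̂ = 5616.9541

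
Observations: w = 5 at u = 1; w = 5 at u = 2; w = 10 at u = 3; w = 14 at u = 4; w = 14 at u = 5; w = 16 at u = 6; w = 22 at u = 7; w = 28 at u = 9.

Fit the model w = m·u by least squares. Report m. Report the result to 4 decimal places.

m = 3.0452

Forming MᵀM = [[221]] and Mᵀw = [673]ᵀ gives MᵀM·[m]ᵀ = Mᵀw.
m = 673/221 = 3.04525.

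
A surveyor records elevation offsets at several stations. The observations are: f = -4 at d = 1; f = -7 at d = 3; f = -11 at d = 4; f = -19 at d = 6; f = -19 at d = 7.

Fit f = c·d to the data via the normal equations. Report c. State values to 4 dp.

Compute the Gram sums: Σd·d = 111.
And Σd·f = -316.
MᵀM·[c]ᵀ = Mᵀf becomes [[111]]·[c]ᵀ = [-316]ᵀ.
Hence c = -316 / 111 ≈ -2.84685.

c = -2.8468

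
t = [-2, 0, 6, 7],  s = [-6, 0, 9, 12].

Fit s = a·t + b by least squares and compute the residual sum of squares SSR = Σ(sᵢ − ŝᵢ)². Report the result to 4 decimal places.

Sums needed: Σt·t = 89, Σt = 11, Σ1 = 4.
For Xᵀs: Σt·s = 150, Σs = 15.
XᵀX·[a, b]ᵀ = Xᵀs becomes [[89, 11]; [11, 4]]·[a, b]ᵀ = [150, 15]ᵀ.
Determinant 89·4 − 11² = 235.
a = (150·4 − 11·15)/235 = 87/47; b = (89·15 − 11·150)/235 = -63/47.
Residuals: -45/47, 63/47, -36/47, 18/47; SSR = 162/47.

SSR = 3.4468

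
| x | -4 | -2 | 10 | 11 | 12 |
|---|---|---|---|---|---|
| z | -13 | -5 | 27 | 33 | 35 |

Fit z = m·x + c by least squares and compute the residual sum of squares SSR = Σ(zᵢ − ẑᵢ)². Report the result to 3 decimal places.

AᵀA·[m, c]ᵀ = Aᵀz reads: 385·m + 27·c = 1115;  27·m + 5·c = 77.
Determinant 385·5 − 27² = 1196.
m = (1115·5 − 27·77)/1196 = 38/13; c = (385·77 − 27·1115)/1196 = -5/13.
Residuals: -12/13, 16/13, -24/13, 16/13, 4/13; SSR = 96/13.

SSR = 7.385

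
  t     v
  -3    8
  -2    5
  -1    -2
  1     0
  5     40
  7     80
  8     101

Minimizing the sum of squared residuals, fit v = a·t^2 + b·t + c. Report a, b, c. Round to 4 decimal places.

a = 1.5139, b = 0.8650, c = -1.8010

The normal equations are: 7221·a + 945·b + 153·c = 11474;  945·a + 153·b + 15·c = 1536;  153·a + 15·b + 7·c = 232.
Inverting the 3×3 Gram matrix, [a, b, c]ᵀ = [25811/17049, 4916/5683, -10235/5683]ᵀ.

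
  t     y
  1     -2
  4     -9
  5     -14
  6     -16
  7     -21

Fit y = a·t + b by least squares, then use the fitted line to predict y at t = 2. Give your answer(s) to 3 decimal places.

ŷ = -4.330

The normal system MᵀM·[a, b]ᵀ = Mᵀy is [[127, 23]; [23, 5]]·[a, b]ᵀ = [-351, -62]ᵀ.
det = 127·5 − 23² = 106.
a = ((-351)·5 − 23·(-62))/106 = -329/106; b = (127·(-62) − 23·(-351))/106 = 199/106.
At t = 2: ŷ = (-329/106)·(2) + (199/106)·(1) = -459/106.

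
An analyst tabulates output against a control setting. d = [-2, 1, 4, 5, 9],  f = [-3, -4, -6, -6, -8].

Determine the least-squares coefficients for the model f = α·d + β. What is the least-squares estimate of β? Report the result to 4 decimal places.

Forming AᵀA = [[127, 17]; [17, 5]] and Aᵀf = [-124, -27]ᵀ gives AᵀA·[α, β]ᵀ = Aᵀf.
Eliminating β: 5·(row 1) − 17·(row 2) gives 346·α = 5·(-124) − 17·(-27) = -161, so α = -161/346.
Then β = ((-27) − 17·(-161/346))/5 = -1321/346.

β = -3.8179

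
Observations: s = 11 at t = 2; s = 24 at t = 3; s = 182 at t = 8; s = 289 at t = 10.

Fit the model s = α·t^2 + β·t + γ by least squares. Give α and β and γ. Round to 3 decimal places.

α = 3.122, β = -2.718, γ = 3.996

The normal system AᵀA·[α, β, γ]ᵀ = Aᵀs is [[14193, 1547, 177]; [1547, 177, 23]; [177, 23, 4]]·[α, β, γ]ᵀ = [40808, 4440, 506]ᵀ.
Solving the 3×3 system (Gaussian elimination) gives α = 7083/2269, β = -6167/2269, γ = 9066/2269.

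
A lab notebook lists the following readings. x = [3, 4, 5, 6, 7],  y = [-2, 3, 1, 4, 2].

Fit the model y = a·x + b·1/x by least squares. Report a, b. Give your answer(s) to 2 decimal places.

a = 0.64, b = -7.56

MᵀM·[a, b]ᵀ = Mᵀy reads: 135·a + 5·b = 49;  5·a + (46181/176400)·b = 173/140.
(Σx·x = 135, Σx·1/x = 5, Σ1/x·1/x = 46181/176400, Σx·y = 49, Σ1/x·y = 173/140.)
det = 135·(46181/176400) − 5² = 40543/3920.
a = (49·(46181/176400) − 5·(173/140))/(40543/3920) = 1172969/1824435; b = (135·(173/140) − 5·49)/(40543/3920) = -306460/40543.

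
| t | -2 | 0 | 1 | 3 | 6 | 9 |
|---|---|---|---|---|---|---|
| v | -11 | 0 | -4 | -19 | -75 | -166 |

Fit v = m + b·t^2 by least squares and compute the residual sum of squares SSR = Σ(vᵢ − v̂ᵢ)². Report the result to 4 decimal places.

SSR = 5.0828

Setting ∂/∂m … = 0 gives: 6·m + 131·b = -275;  131·m + 7955·b = -16365.
(Σ1 = 6, Σt^2 = 131, Σt^2·t^2 = 7955, Σv = -275, Σt^2·v = -16365.)
Eliminating b: 7955·(row 1) − 131·(row 2) gives 30569·m = 7955·(-275) − 131·(-16365) = -43810, so m = -43810/30569.
Then b = ((-16365) − 131·(-43810/30569))/7955 = -62165/30569.
Residuals: -43789/30569, 43810/30569, -16301/30569, 292/397, -10925/30569, 4721/30569; SSR = 155376/30569.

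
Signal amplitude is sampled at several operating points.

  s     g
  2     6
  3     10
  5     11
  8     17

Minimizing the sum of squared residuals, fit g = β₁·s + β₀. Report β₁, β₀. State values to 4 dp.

β₁ = 1.6667, β₀ = 3.5000

Normal-equation sums: Σs·s = 102, Σs = 18, Σ1 = 4.
Right-hand side: Σs·g = 233, Σg = 44.
AᵀA·[β₁, β₀]ᵀ = Aᵀg becomes [[102, 18]; [18, 4]]·[β₁, β₀]ᵀ = [233, 44]ᵀ.
Eliminating β₀: 4·(row 1) − 18·(row 2) gives 84·β₁ = 4·233 − 18·44 = 140, so β₁ = 5/3.
Then β₀ = (44 − 18·(5/3))/4 = 7/2.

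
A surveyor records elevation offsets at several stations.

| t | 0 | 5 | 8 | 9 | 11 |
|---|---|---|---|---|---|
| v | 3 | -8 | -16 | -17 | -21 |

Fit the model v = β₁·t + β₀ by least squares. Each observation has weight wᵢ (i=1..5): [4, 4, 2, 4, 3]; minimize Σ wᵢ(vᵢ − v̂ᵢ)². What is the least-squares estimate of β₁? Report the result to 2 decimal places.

β₁ = -2.22

AᵀWA·[β₁, β₀]ᵀ = AᵀWv reads: 915·β₁ + 105·β₀ = -1721;  105·β₁ + 17·β₀ = -183.
(Σwᵢ·t·t = 915, Σwᵢ·t = 105, Σwᵢ·1 = 17, Σwᵢ·t·v = -1721, Σwᵢ·v = -183.)
Eliminating β₀: 17·(row 1) − 105·(row 2) gives 4530·β₁ = 17·(-1721) − 105·(-183) = -10042, so β₁ = -5021/2265.
Then β₀ = ((-183) − 105·(-5021/2265))/17 = 442/151.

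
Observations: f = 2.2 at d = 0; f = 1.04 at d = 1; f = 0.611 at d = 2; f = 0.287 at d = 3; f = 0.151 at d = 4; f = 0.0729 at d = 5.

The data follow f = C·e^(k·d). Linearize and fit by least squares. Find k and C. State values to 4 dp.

k = -0.6737, C = 2.1827

With ln fᵢ as the transformed response and dᵢ as the regressor:
Σd = 15.0000, Σ(d)² = 55.0000, Σln f = -5.4224, Σd·ln f = -25.3462.
Equations: 55.0000·k + 15.0000·ln C = -25.3462;  15.0000·k + 6·ln C = -5.4224.
Δ = 55.0000·6 − (15.0000)² = 105.0000; k = (-25.3462·6 − 15.0000·-5.4224)/105.0000 = -0.67372, ln C = (55.0000·-5.4224 − 15.0000·-25.3462)/105.0000 = 0.78058, so C = exp(0.78058) = 2.18273.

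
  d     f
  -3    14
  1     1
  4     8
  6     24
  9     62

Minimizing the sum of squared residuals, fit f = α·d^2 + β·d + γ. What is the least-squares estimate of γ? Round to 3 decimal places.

From the data, Σd^2·d^2 = 8195, Σd^2·d = 983, Σd^2 = 143, Σd·d = 143, Σd = 17, Σ1 = 5.
For Xᵀf: Σd^2·f = 6141, Σd·f = 693, Σf = 109.
So XᵀX·[α, β, γ]ᵀ = Xᵀf: [[8195, 983, 143]; [983, 143, 17]; [143, 17, 5]]·[α, β, γ]ᵀ = [6141, 693, 109]ᵀ.
Solving the 3×3 system (Gaussian elimination) gives α = 40601/42897, β = -74420/42897, γ = 8998/14299.

γ = 0.629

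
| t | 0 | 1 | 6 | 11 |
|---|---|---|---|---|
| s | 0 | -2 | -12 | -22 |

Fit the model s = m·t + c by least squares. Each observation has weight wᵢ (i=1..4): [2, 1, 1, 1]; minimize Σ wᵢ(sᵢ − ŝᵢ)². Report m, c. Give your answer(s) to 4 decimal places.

AᵀWA·[m, c]ᵀ = AᵀWs reads: 158·m + 18·c = -316;  18·m + 5·c = -36.
Determinant 158·5 − 18² = 466.
m = ((-316)·5 − 18·(-36))/466 = -2; c = (158·(-36) − 18·(-316))/466 = 0.

m = -2.0000, c = 0.0000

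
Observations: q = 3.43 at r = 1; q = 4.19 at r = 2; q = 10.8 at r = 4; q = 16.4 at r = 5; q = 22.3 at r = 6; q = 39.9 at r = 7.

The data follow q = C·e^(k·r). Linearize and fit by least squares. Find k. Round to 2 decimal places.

k = 0.41

Linearized form: ln q = k·r + ln C. From the 6 transformed points,
Σr = 25.0000, Σ(r)² = 131.0000, Σln q = 14.6331, Σr·ln q = 72.0347.
Equations: 131.0000·k + 25.0000·ln C = 72.0347;  25.0000·k + 6·ln C = 14.6331.
Slope k = (n·Σr·ln q − Σr·Σln q)/(n·Σ(r)² − (Σr)²) = (6·72.0347 − 25.0000·14.6331)/161.0000 = 0.41231; ln C = (Σln q − k·Σr)/n = 0.72088.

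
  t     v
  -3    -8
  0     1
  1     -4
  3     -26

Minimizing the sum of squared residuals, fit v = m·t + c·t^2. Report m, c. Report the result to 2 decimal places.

m = -2.95, c = -1.88

MᵀM·[m, c]ᵀ = Mᵀv reads: 19·m + 1·c = -58;  1·m + 163·c = -310.
Determinant 19·163 − 1² = 3096.
m = ((-58)·163 − 1·(-310))/3096 = -127/43; c = (19·(-310) − 1·(-58))/3096 = -81/43.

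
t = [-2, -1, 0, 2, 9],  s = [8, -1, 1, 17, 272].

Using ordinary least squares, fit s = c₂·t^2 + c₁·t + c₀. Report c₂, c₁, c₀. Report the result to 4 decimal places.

c₂ = 3.0880, c₁ = 2.4402, c₀ = -0.0891

Compute the Gram sums: Σt^2·t^2 = 6594, Σt^2·t = 728, Σt^2 = 90, Σt·t = 90, Σt = 8, Σ1 = 5.
And Σt^2·s = 22131, Σt·s = 2467, Σs = 297.
Normal equations: [[6594, 728, 90]; [728, 90, 8]; [90, 8, 5]]·[c₂, c₁, c₀]ᵀ = [22131, 2467, 297]ᵀ.
Solving the 3×3 system (Gaussian elimination) gives c₂ = 331477/107342, c₁ = 261933/107342, c₀ = -4782/53671.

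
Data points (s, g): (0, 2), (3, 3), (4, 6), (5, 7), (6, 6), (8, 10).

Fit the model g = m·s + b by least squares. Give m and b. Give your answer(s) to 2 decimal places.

The normal system MᵀM·[m, b]ᵀ = Mᵀg is [[150, 26]; [26, 6]]·[m, b]ᵀ = [184, 34]ᵀ.
Determinant 150·6 − 26² = 224.
m = (184·6 − 26·34)/224 = 55/56; b = (150·34 − 26·184)/224 = 79/56.

m = 0.98, b = 1.41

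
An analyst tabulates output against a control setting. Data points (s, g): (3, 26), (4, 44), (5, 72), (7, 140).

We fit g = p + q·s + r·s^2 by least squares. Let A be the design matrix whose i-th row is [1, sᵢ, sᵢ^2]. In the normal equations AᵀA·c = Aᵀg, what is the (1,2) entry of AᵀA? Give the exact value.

Row 1 ↔ basis 1, column 2 ↔ basis s, so (AᵀA)_{1,2} = Σᵢ s = (1)·(3) + (1)·(4) + (1)·(5) + (1)·(7) = 19.

19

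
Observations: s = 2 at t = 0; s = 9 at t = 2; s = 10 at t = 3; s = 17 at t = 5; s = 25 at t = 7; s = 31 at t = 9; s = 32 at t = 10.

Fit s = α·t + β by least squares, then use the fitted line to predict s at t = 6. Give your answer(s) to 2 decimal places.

Forming XᵀX = [[268, 36]; [36, 7]] and Xᵀs = [907, 126]ᵀ gives XᵀX·[α, β]ᵀ = Xᵀs.
Determinant 268·7 − 36² = 580.
α = (907·7 − 36·126)/580 = 1813/580; β = (268·126 − 36·907)/580 = 279/145.
At t = 6: ŝ = (1813/580)·(6) + (279/145)·(1) = 5997/290.

ŝ = 20.68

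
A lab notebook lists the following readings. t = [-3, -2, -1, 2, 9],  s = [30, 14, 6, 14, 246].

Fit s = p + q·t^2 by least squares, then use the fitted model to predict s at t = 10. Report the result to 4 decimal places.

Compute the Gram sums: Σ1 = 5, Σt^2 = 99, Σt^2·t^2 = 6675.
And Σs = 310, Σt^2·s = 20314.
det = 5·6675 − 99² = 23574.
p = (310·6675 − 99·20314)/23574 = 9694/3929; q = (5·20314 − 99·310)/23574 = 35440/11787.
At t = 10: ŝ = (9694/3929)·(1) + (35440/11787)·(100) = 3573082/11787.

ŝ = 303.1375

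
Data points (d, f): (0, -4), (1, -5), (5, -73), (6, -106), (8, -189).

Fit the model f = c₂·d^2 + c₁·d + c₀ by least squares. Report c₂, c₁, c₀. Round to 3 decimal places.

c₂ = -3.098, c₁ = 1.612, c₀ = -3.789

The normal system XᵀX·[c₂, c₁, c₀]ᵀ = Xᵀf is [[6018, 854, 126]; [854, 126, 20]; [126, 20, 5]]·[c₂, c₁, c₀]ᵀ = [-17742, -2518, -377]ᵀ.
Row-reducing yields c₂ = -32017/10336, c₁ = 16665/10336, c₀ = -19583/5168.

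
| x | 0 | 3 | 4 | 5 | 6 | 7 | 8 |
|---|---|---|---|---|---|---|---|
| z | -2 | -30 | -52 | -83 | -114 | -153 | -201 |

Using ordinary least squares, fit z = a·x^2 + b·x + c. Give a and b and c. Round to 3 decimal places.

a = -3.029, b = -0.590, c = -1.814

Sums needed: Σx^2·x^2 = 8755, Σx^2·x = 1287, Σx^2 = 199, Σx·x = 199, Σx = 33, Σ1 = 7.
Right-hand side: Σx^2·z = -27642, Σx·z = -4076, Σz = -635.
So MᵀM·[a, b, c]ᵀ = Mᵀz: [[8755, 1287, 199]; [1287, 199, 33]; [199, 33, 7]]·[a, b, c]ᵀ = [-27642, -4076, -635]ᵀ.
Solving the 3×3 system (Gaussian elimination) gives a = -136013/44898, b = -8825/14966, c = -5816/3207.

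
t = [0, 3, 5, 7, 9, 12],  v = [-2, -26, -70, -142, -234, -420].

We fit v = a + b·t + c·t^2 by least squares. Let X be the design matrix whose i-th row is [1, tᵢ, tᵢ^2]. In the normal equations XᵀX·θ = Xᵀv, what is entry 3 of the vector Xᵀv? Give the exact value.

-88376

Entry 3 ↔ basis t^2, so (Xᵀv)_{3} = Σᵢ (t^2)·vᵢ = (0)·(-2) + (9)·(-26) + (25)·(-70) + (49)·(-142) + (81)·(-234) + (144)·(-420) = -88376.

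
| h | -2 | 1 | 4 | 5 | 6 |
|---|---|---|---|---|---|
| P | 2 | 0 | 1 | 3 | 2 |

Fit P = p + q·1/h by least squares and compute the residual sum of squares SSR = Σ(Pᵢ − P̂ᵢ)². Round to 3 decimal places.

Entries of XᵀX: Σ1 = 5, Σ1/h = 67/60, Σ1/h·1/h = 4969/3600.
Moment sums: ΣP = 8, Σ1/h·P = 11/60.
So XᵀX·[p, q]ᵀ = XᵀP: [[5, 67/60]; [67/60, 4969/3600]]·[p, q]ᵀ = [8, 11/60]ᵀ.
Eliminating q: (4969/3600)·(row 1) − (67/60)·(row 2) gives (5089/900)·p = (4969/3600)·8 − (67/60)·(11/60) = 867/80, so p = 39015/20356.
Then q = ((11/60) − (67/60)·(39015/20356))/(4969/3600) = -7215/5089.
Residuals: -1819/2908, -10155/20356, -2861/5089, 3975/2908, 6507/20356; SSR = 59579/20356.

SSR = 2.927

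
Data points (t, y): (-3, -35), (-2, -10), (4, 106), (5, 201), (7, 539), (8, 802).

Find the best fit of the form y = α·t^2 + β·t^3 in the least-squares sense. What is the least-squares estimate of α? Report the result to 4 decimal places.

α = 0.5801

Entries of MᵀM: Σt^2·t^2 = 7475, Σt^2·t^3 = 53449, Σt^3·t^3 = 400307.
For Mᵀy: Σt^2·y = 84105, Σt^3·y = 628435.
Normal equations: [[7475, 53449]; [53449, 400307]]·[α, β]ᵀ = [84105, 628435]ᵀ.
Δ = 7475·400307 − 53449² = 135499224.
α = (84105·400307 − 53449·628435)/135499224 = 9824740/16937403; β = (7475·628435 − 53449·84105)/135499224 = 25277935/16937403.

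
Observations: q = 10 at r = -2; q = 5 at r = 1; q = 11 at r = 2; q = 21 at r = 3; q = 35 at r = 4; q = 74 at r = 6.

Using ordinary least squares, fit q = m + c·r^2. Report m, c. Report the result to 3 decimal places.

Sums needed: Σ1 = 6, Σr^2 = 70, Σr^2·r^2 = 1666.
Moment sums: Σq = 156, Σr^2·q = 3502.
So XᵀX·[m, c]ᵀ = Xᵀq: [[6, 70]; [70, 1666]]·[m, c]ᵀ = [156, 3502]ᵀ.
Δ = 6·1666 − 70² = 5096.
m = (156·1666 − 70·3502)/5096 = 527/182; c = (6·3502 − 70·156)/5096 = 2523/1274.

m = 2.896, c = 1.980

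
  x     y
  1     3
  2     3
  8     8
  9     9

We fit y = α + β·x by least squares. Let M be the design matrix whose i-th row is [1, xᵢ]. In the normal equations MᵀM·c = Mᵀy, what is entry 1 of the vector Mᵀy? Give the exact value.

23

Entry 1 ↔ basis 1, so (Mᵀy)_{1} = Σᵢ yᵢ = (1)·(3) + (1)·(3) + (1)·(8) + (1)·(9) = 23.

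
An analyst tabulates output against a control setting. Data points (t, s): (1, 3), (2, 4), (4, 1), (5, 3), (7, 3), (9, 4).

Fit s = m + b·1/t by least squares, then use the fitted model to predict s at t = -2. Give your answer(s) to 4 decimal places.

ŝ = 2.8326

From the data, Σ1 = 6, Σ1/t = 2777/1260, Σ1/t·1/t = 2199229/1587600.
And Σs = 18, Σ1/t·s = 8471/1260.
Normal equations: [[6, 2777/1260]; [2777/1260, 2199229/1587600]]·[m, b]ᵀ = [18, 8471/1260]ᵀ.
Eliminating b: (2199229/1587600)·(row 1) − (2777/1260)·(row 2) gives (1096729/317520)·m = (2199229/1587600)·18 − (2777/1260)·(8471/1260) = 3212431/317520, so m = 3212431/1096729.
Then b = ((8471/1260) − (2777/1260)·(3212431/1096729))/(2199229/1587600) = 211680/1096729.
At t = -2: ŝ = (3212431/1096729)·(1) + (211680/1096729)·(-1/2) = 3106591/1096729.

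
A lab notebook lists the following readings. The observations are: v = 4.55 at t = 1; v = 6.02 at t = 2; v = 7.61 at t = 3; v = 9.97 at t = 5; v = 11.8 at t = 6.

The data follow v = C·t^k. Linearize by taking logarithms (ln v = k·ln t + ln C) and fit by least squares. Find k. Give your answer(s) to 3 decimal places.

k = 0.525

With ln vᵢ as the transformed response and ln tᵢ as the regressor:
XᵀX = [[7.4881, 5.1930]; [5.1930, 5]], rhs = [11.5971, 10.1074]ᵀ  (here Σln t = 5.1930, Σ(ln t)² = 7.4881, Σln v = 10.1074, Σln t·ln v = 11.5971).
Solving (det = 10.4737): k = 0.52499, ln C = 1.47622.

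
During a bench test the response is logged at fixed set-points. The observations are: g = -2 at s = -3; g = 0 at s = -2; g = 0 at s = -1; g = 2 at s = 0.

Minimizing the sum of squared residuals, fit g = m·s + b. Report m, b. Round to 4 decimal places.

Entries of XᵀX: Σs·s = 14, Σs = -6, Σ1 = 4.
Right-hand side: Σs·g = 6, Σg = 0.
XᵀX·[m, b]ᵀ = Xᵀg becomes [[14, -6]; [-6, 4]]·[m, b]ᵀ = [6, 0]ᵀ.
Eliminating b: 4·(row 1) − (-6)·(row 2) gives 20·m = 4·6 − (-6)·0 = 24, so m = 6/5.
Then b = (0 − (-6)·(6/5))/4 = 9/5.

m = 1.2000, b = 1.8000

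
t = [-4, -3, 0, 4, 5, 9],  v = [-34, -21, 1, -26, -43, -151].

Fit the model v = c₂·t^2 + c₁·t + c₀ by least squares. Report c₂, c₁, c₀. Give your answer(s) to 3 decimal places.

c₂ = -1.997, c₁ = 1.078, c₀ = 1.287

Compute the Gram sums: Σt^2·t^2 = 7779, Σt^2·t = 827, Σt^2 = 147, Σt·t = 147, Σt = 11, Σ1 = 6.
For Xᵀv: Σt^2·v = -14455, Σt·v = -1479, Σv = -274.
So XᵀX·[c₂, c₁, c₀]ᵀ = Xᵀv: [[7779, 827, 147]; [827, 147, 11]; [147, 11, 6]]·[c₂, c₁, c₀]ᵀ = [-14455, -1479, -274]ᵀ.
Solving the 3×3 system (Gaussian elimination) gives c₂ = -109363/54760, c₁ = 11807/10952, c₀ = 8807/6845.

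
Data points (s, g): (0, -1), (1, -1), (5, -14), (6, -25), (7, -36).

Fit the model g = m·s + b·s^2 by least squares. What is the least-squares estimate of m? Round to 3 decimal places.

m = 1.928

From the data, Σs·s = 111, Σs·s^2 = 685, Σs^2·s^2 = 4323.
For Xᵀg: Σs·g = -473, Σs^2·g = -3015.
XᵀX·[m, b]ᵀ = Xᵀg becomes [[111, 685]; [685, 4323]]·[m, b]ᵀ = [-473, -3015]ᵀ.
Eliminating b: 4323·(row 1) − 685·(row 2) gives 10628·m = 4323·(-473) − 685·(-3015) = 20496, so m = 5124/2657.
Then b = ((-3015) − 685·(5124/2657))/4323 = -2665/2657.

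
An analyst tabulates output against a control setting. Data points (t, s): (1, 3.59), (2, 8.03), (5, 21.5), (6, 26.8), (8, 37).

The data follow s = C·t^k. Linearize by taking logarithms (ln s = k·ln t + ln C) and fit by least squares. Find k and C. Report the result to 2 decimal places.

k = 1.11, C = 3.63

Linearized form: ln s = k·ln t + ln C. From the 5 transformed points,
Over the data: Σln t = 6.1738, Σ(ln t)² = 10.6052, Σln s = 13.3287, Σln t·ln s = 19.7825.
Normal system: [[10.6052, 6.1738]; [6.1738, 5]]·[k, ln C]ᵀ = [19.7825, 13.3287]ᵀ.
Δ = 10.6052·5 − (6.1738)² = 14.9105; k = (19.7825·5 − 6.1738·13.3287)/14.9105 = 1.11492, ln C = (10.6052·13.3287 − 6.1738·19.7825)/14.9105 = 1.28909, so C = exp(1.28909) = 3.62948.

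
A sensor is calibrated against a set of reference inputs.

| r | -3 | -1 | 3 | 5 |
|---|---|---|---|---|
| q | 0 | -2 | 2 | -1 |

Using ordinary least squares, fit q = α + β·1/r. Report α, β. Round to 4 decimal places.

α = 0.1613, β = 2.0565

Forming MᵀM = [[4, -4/5]; [-4/5, 284/225]] and Mᵀq = [-1, 37/15]ᵀ gives MᵀM·[α, β]ᵀ = Mᵀq.
Eliminating β: (284/225)·(row 1) − (-4/5)·(row 2) gives (992/225)·α = (284/225)·(-1) − (-4/5)·(37/15) = 32/45, so α = 5/31.
Then β = ((37/15) − (-4/5)·(5/31))/(284/225) = 255/124.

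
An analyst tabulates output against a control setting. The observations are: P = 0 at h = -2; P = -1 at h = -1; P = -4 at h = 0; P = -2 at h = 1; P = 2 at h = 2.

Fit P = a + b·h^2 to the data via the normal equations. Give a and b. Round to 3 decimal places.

a = -3.143, b = 1.071

Entries of AᵀA: Σ1 = 5, Σh^2 = 10, Σh^2·h^2 = 34.
And ΣP = -5, Σh^2·P = 5.
Eliminating b: 34·(row 1) − 10·(row 2) gives 70·a = 34·(-5) − 10·5 = -220, so a = -22/7.
Then b = (5 − 10·(-22/7))/34 = 15/14.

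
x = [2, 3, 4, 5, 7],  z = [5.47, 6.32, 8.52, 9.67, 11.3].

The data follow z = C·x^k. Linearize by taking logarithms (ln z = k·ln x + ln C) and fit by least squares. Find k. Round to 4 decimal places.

k = 0.6165

Let Y = ln z. Fitting Y = k·ln x + ln C by least squares:
Σln x = 6.7334, Σ(ln x)² = 9.9861, Σln z = 10.3792, Σln x·ln z = 14.5437.
Equations: 9.9861·k + 6.7334·ln C = 14.5437;  6.7334·k + 5·ln C = 10.3792.
Δ = 9.9861·5 − (6.7334)² = 4.5917; k = (14.5437·5 − 6.7334·10.3792)/4.5917 = 0.61654, ln C = (9.9861·10.3792 − 6.7334·14.5437)/4.5917 = 1.24557.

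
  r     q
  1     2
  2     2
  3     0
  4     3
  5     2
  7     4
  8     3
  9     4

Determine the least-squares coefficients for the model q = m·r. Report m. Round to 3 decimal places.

The normal equations are: 249·m = 116.
m = 116/249 = 0.465863.

m = 0.466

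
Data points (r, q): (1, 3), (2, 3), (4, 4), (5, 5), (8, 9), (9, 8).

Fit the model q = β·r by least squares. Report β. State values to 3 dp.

With design matrix X, XᵀX = [[191]] and Xᵀq = [194]ᵀ.
β = 194/191 = 1.01571.

β = 1.016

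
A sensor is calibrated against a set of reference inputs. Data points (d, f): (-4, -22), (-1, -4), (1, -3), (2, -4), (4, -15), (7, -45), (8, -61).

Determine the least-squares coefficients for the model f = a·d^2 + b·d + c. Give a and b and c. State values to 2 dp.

Forming MᵀM = [[7027, 863, 151]; [863, 151, 17]; [151, 17, 7]] and Mᵀf = [-6724, -782, -154]ᵀ gives MᵀM·[a, b, c]ᵀ = Mᵀf.
Solving the 3×3 system (Gaussian elimination) gives a = -11068/10843, b = 9743/10843, c = -23455/10843.

a = -1.02, b = 0.90, c = -2.16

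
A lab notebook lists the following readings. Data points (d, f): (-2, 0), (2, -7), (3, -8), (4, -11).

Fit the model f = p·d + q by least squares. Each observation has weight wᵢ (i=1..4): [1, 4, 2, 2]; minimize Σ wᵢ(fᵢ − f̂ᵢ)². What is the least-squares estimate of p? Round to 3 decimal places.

The normal system AᵀWA·[p, q]ᵀ = AᵀWf is [[70, 20]; [20, 9]]·[p, q]ᵀ = [-192, -66]ᵀ.
Eliminating q: 9·(row 1) − 20·(row 2) gives 230·p = 9·(-192) − 20·(-66) = -408, so p = -204/115.
Then q = ((-66) − 20·(-204/115))/9 = -78/23.

p = -1.774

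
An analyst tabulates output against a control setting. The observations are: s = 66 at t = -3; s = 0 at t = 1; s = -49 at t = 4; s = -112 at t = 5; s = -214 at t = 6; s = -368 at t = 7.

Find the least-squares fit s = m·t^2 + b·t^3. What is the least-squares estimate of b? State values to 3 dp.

Normal-equation sums: Σt^2·t^2 = 4660, Σt^2·t^3 = 28490, Σt^3·t^3 = 184756.
And Σt^2·s = -28726, Σt^3·s = -191366.
Determinant 4660·184756 − 28490² = 49282860.
m = ((-28726)·184756 − 28490·(-191366))/49282860 = 1096337/373355; b = (4660·(-191366) − 28490·(-28726))/49282860 = -1222697/821381.

b = -1.489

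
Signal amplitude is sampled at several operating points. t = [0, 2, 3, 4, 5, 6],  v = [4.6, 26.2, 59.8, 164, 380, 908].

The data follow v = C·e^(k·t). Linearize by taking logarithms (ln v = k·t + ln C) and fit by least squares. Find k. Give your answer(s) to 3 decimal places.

Taking logs, ln v = k·t + ln C, so regress ln v on t.
Sums: Σt = 20.0000, Σ(t)² = 90.0000, Σln v = 26.7341, Σt·ln v = 109.7723.
Normal system: [[90.0000, 20.0000]; [20.0000, 6]]·[k, ln C]ᵀ = [109.7723, 26.7341]ᵀ.
Δ = 90.0000·6 − (20.0000)² = 140.0000; k = (109.7723·6 − 20.0000·26.7341)/140.0000 = 0.88537, ln C = (90.0000·26.7341 − 20.0000·109.7723)/140.0000 = 1.50445.

k = 0.885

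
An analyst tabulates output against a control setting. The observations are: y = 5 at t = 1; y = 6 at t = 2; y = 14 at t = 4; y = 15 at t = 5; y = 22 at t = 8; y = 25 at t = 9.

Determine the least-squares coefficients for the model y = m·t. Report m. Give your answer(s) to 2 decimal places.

MᵀM·[m]ᵀ = Mᵀy reads: 191·m = 549.
(Σt·t = 191, Σt·y = 549.)
Hence m = 549 / 191 ≈ 2.87435.

m = 2.87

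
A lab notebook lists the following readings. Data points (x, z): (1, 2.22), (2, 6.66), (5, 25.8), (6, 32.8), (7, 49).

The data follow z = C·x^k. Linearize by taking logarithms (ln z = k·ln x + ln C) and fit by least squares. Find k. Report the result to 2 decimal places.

k = 1.54

With ln zᵢ as the transformed response and ln xᵢ as the regressor:
Σln x = 6.0403, Σ(ln x)² = 10.0677, Σln z = 13.3262, Σln x·ln z = 20.3727.
Equations: 10.0677·k + 6.0403·ln C = 20.3727;  6.0403·k + 5·ln C = 13.3262.
Slope k = (n·Σln x·ln z − Σln x·Σln z)/(n·Σ(ln x)² − (Σln x)²) = (5·20.3727 − 6.0403·13.3262)/13.8539 = 1.54250; ln C = (Σln z − k·Σln x)/n = 0.80183.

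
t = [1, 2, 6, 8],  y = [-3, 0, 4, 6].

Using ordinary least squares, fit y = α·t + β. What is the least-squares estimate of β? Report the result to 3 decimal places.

β = -3.344

Setting ∂/∂α … = 0 gives: 105·α + 17·β = 69;  17·α + 4·β = 7.
Δ = 105·4 − 17² = 131.
α = (69·4 − 17·7)/131 = 157/131; β = (105·7 − 17·69)/131 = -438/131.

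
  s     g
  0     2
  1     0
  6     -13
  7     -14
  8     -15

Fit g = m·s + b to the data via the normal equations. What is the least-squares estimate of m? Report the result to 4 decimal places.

With design matrix X, XᵀX = [[150, 22]; [22, 5]] and Xᵀg = [-296, -40]ᵀ.
det = 150·5 − 22² = 266.
m = ((-296)·5 − 22·(-40))/266 = -300/133; b = (150·(-40) − 22·(-296))/266 = 256/133.

m = -2.2556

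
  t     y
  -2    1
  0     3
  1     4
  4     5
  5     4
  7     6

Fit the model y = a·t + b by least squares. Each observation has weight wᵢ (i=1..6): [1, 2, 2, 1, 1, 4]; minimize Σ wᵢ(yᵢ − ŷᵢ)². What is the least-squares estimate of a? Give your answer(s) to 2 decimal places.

Normal-equation sums: Σwᵢ·t·t = 243, Σwᵢ·t = 37, Σwᵢ·1 = 11.
For MᵀWy: Σwᵢ·t·y = 214, Σwᵢ·y = 48.
So MᵀWM·[a, b]ᵀ = MᵀWy: [[243, 37]; [37, 11]]·[a, b]ᵀ = [214, 48]ᵀ.
Δ = 243·11 − 37² = 1304.
a = (214·11 − 37·48)/1304 = 289/652; b = (243·48 − 37·214)/1304 = 1873/652.

a = 0.44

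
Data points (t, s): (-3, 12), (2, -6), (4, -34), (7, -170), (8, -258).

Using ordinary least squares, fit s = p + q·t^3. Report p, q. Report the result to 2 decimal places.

Sums needed: Σ1 = 5, Σt^3 = 900, Σt^3·t^3 = 384682.
Moment sums: Σs = -456, Σt^3·s = -192954.
AᵀA·[p, q]ᵀ = Aᵀs becomes [[5, 900]; [900, 384682]]·[p, q]ᵀ = [-456, -192954]ᵀ.
Determinant 5·384682 − 900² = 1113410.
p = ((-456)·384682 − 900·(-192954))/1113410 = -878196/556705; q = (5·(-192954) − 900·(-456))/1113410 = -55437/111341.

p = -1.58, q = -0.50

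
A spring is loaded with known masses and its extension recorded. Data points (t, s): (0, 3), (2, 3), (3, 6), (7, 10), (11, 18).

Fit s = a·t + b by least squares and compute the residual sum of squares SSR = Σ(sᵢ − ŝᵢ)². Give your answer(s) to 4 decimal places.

From the data, Σt·t = 183, Σt = 23, Σ1 = 5.
And Σt·s = 292, Σs = 40.
So MᵀM·[a, b]ᵀ = Mᵀs: [[183, 23]; [23, 5]]·[a, b]ᵀ = [292, 40]ᵀ.
Δ = 183·5 − 23² = 386.
a = (292·5 − 23·40)/386 = 270/193; b = (183·40 − 23·292)/386 = 302/193.
Residuals: 277/193, -263/193, 46/193, -262/193, 202/193; SSR = 1334/193.

SSR = 6.9119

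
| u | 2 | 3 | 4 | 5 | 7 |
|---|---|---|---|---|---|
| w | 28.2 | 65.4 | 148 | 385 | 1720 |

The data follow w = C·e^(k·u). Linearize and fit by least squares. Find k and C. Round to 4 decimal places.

Linearized form: ln w = k·u + ln C. From the 5 transformed points,
XᵀX = [[103.0000, 21.0000]; [21.0000, 5]], rhs = [121.1258, 25.9204]ᵀ  (here Σu = 21.0000, Σ(u)² = 103.0000, Σln w = 25.9204, Σu·ln w = 121.1258).
Δ = 103.0000·5 − (21.0000)² = 74.0000; k = (121.1258·5 − 21.0000·25.9204)/74.0000 = 0.82839, ln C = (103.0000·25.9204 − 21.0000·121.1258)/74.0000 = 1.70482, so C = exp(1.70482) = 5.50039.

k = 0.8284, C = 5.5004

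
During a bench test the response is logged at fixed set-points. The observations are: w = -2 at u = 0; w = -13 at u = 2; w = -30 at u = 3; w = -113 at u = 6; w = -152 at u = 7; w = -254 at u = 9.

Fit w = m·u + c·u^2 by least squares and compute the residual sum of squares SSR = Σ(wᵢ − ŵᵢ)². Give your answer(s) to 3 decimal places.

SSR = 8.935

Setting ∂/∂m … = 0 gives: 179·m + 1323·c = -4144;  1323·m + 10355·c = -32412.
Δ = 179·10355 − 1323² = 103216.
m = ((-4144)·10355 − 1323·(-32412))/103216 = -7511/25804; c = (179·(-32412) − 1323·(-4144))/103216 = -79809/25804.
Residuals: -2, -597/12902, -16653/12902, 1169/12902, 20505/12902, -5522/6451; SSR = 57639/6451.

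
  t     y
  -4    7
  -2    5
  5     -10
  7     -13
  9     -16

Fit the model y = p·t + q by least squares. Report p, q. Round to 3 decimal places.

p = -1.862, q = 0.185

Forming MᵀM = [[175, 15]; [15, 5]] and Mᵀy = [-323, -27]ᵀ gives MᵀM·[p, q]ᵀ = Mᵀy.
Eliminating q: 5·(row 1) − 15·(row 2) gives 650·p = 5·(-323) − 15·(-27) = -1210, so p = -121/65.
Then q = ((-27) − 15·(-121/65))/5 = 12/65.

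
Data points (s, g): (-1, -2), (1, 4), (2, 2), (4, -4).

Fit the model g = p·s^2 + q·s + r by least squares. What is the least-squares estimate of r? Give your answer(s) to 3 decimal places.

r = 1.692

Entries of AᵀA: Σs^2·s^2 = 274, Σs^2·s = 72, Σs^2 = 22, Σs·s = 22, Σs = 6, Σ1 = 4.
Right-hand side: Σs^2·g = -54, Σs·g = -6, Σg = 0.
Normal equations: [[274, 72, 22]; [72, 22, 6]; [22, 6, 4]]·[p, q, r]ᵀ = [-54, -6, 0]ᵀ.
Row-reducing yields p = -1, q = 33/13, r = 22/13.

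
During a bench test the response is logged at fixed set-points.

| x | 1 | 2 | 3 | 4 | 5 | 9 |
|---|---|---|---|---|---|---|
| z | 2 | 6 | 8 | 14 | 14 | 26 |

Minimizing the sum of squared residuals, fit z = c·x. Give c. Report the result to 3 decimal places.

c = 2.926

Sums needed: Σx·x = 136.
Moment sums: Σx·z = 398.
Normal equations: [[136]]·[c]ᵀ = [398]ᵀ.
Hence c = 398 / 136 ≈ 2.92647.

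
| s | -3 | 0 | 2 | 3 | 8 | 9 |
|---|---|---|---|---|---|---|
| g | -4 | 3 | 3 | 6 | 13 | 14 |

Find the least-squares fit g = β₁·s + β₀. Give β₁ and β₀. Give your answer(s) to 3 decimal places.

From the data, Σs·s = 167, Σs = 19, Σ1 = 6.
For Aᵀg: Σs·g = 266, Σg = 35.
AᵀA·[β₁, β₀]ᵀ = Aᵀg becomes [[167, 19]; [19, 6]]·[β₁, β₀]ᵀ = [266, 35]ᵀ.
det = 167·6 − 19² = 641.
β₁ = (266·6 − 19·35)/641 = 931/641; β₀ = (167·35 − 19·266)/641 = 791/641.

β₁ = 1.452, β₀ = 1.234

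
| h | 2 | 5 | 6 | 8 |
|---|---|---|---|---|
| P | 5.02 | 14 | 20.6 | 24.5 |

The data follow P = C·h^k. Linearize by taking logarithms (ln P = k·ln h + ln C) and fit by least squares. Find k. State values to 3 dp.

k = 1.178

Let Y = ln P. Fitting Y = k·ln h + ln C by least squares:
Sums: Σln h = 6.1738, Σ(ln h)² = 10.6052, Σln P = 10.4765, Σln h·ln P = 17.4378.
Normal system: [[10.6052, 6.1738]; [6.1738, 4]]·[k, ln C]ᵀ = [17.4378, 10.4765]ᵀ.
Solving (det = 4.3053): k = 1.17805, ln C = 0.80086.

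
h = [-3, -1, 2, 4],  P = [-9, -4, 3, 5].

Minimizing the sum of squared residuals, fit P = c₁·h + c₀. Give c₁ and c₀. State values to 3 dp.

c₁ = 2.052, c₀ = -2.276

MᵀM·[c₁, c₀]ᵀ = MᵀP reads: 30·c₁ + 2·c₀ = 57;  2·c₁ + 4·c₀ = -5.
(Σh·h = 30, Σh = 2, Σ1 = 4, Σh·P = 57, ΣP = -5.)
Eliminating c₀: 4·(row 1) − 2·(row 2) gives 116·c₁ = 4·57 − 2·(-5) = 238, so c₁ = 119/58.
Then c₀ = ((-5) − 2·(119/58))/4 = -66/29.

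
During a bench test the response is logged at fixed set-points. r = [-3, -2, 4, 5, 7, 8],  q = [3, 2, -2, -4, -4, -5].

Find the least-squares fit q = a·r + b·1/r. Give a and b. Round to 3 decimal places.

a = -0.579, b = -2.043

With design matrix M, MᵀM = [[167, 6]; [6, 352549/705600]] and Mᵀq = [-109, -1259/280]ᵀ.
Δ = 167·(352549/705600) − 6² = 33474083/705600.
a = ((-109)·(352549/705600) − 6·(-1259/280))/(33474083/705600) = -19391761/33474083; b = (167·(-1259/280) − 6·(-109))/(33474083/705600) = -68375160/33474083.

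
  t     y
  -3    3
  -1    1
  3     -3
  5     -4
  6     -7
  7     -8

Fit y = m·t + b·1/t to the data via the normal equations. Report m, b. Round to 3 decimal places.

m = -1.074, b = 0.255

With design matrix A, AᵀA = [[129, 6]; [6, 6421/4900]] and Aᵀy = [-137, -1283/210]ᵀ.
det = 129·(6421/4900) − 6² = 651909/4900.
m = ((-137)·(6421/4900) − 6·(-1283/210))/(651909/4900) = -700057/651909; b = (129·(-1283/210) − 6·(-137))/(651909/4900) = 165970/651909.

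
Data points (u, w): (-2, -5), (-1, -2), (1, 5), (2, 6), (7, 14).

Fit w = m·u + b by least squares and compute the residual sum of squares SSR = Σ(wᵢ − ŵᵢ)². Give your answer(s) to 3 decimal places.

With design matrix M, MᵀM = [[59, 7]; [7, 5]] and Mᵀw = [127, 18]ᵀ.
det = 59·5 − 7² = 246.
m = (127·5 − 7·18)/246 = 509/246; b = (59·18 − 7·127)/246 = 173/246.
Residuals: -385/246, -26/41, 274/123, 95/82, -146/123; SSR = 2599/246.

SSR = 10.565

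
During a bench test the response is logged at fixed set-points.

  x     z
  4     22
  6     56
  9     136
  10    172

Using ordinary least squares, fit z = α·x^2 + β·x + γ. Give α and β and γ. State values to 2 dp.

α = 2.04, β = -3.63, γ = 4.03

Setting ∂/∂α … = 0 gives: 18113·α + 2009·β + 233·γ = 30584;  2009·α + 233·β + 29·γ = 3368;  233·α + 29·β + 4·γ = 386.
(Σx^2·x^2 = 18113, Σx^2·x = 2009, Σx^2 = 233, Σx·x = 233, Σx = 29, Σ1 = 4, Σx^2·z = 30584, Σx·z = 3368, Σz = 386.)
Row-reducing yields α = 361/177, β = -643/177, γ = 238/59.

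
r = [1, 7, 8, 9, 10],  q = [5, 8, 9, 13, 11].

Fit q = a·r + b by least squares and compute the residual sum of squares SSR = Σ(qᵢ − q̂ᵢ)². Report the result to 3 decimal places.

SSR = 7.920

Setting ∂/∂a … = 0 gives: 295·a + 35·b = 360;  35·a + 5·b = 46.
(Σr·r = 295, Σr = 35, Σ1 = 5, Σr·q = 360, Σq = 46.)
Eliminating b: 5·(row 1) − 35·(row 2) gives 250·a = 5·360 − 35·46 = 190, so a = 19/25.
Then b = (46 − 35·(19/25))/5 = 97/25.
Residuals: 9/25, -6/5, -24/25, 57/25, -12/25; SSR = 198/25.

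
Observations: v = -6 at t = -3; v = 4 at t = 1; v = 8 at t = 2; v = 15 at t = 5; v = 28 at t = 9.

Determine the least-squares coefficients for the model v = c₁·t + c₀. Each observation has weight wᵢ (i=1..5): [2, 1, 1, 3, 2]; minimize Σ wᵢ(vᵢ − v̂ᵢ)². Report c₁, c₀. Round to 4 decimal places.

c₁ = 2.8021, c₀ = 1.8819

Normal-equation sums: Σwᵢ·t·t = 260, Σwᵢ·t = 30, Σwᵢ·1 = 9.
And Σwᵢ·t·v = 785, Σwᵢ·v = 101.
Δ = 260·9 − 30² = 1440.
c₁ = (785·9 − 30·101)/1440 = 269/96; c₀ = (260·101 − 30·785)/1440 = 271/144.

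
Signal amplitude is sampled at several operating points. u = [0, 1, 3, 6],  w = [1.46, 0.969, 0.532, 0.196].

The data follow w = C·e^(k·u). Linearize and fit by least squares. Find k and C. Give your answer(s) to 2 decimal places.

With ln wᵢ as the transformed response and uᵢ as the regressor:
Σu = 10.0000, Σ(u)² = 46.0000, Σln w = -1.9138, Σu·ln w = -11.7027.
Equations: 46.0000·k + 10.0000·ln C = -11.7027;  10.0000·k + 4·ln C = -1.9138.
Δ = 46.0000·4 − (10.0000)² = 84.0000; k = (-11.7027·4 − 10.0000·-1.9138)/84.0000 = -0.32944, ln C = (46.0000·-1.9138 − 10.0000·-11.7027)/84.0000 = 0.34514, so C = exp(0.34514) = 1.41218.

k = -0.33, C = 1.41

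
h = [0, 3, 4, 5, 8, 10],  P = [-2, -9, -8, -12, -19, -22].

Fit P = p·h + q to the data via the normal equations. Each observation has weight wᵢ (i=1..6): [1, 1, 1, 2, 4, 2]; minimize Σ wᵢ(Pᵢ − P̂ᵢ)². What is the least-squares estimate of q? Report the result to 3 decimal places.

q = -1.750

Setting ∂/∂p … = 0 gives: 531·p + 69·q = -1227;  69·p + 11·q = -163.
Δ = 531·11 − 69² = 1080.
p = ((-1227)·11 − 69·(-163))/1080 = -25/12; q = (531·(-163) − 69·(-1227))/1080 = -7/4.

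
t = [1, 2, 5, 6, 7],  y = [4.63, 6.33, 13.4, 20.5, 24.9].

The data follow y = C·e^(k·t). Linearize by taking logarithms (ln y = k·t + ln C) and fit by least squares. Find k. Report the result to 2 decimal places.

Linearized form: ln y = k·t + ln C. From the 5 transformed points,
Sums: Σt = 21.0000, Σ(t)² = 115.0000, Σln y = 12.2084, Σt·ln y = 58.8261.
Normal system: [[115.0000, 21.0000]; [21.0000, 5]]·[k, ln C]ᵀ = [58.8261, 12.2084]ᵀ.
Solving (det = 134.0000): k = 0.28174, ln C = 1.25835.

k = 0.28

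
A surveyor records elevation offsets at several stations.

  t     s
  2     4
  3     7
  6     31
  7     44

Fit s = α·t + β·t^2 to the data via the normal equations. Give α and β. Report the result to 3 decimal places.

With design matrix M, MᵀM = [[98, 594]; [594, 3794]] and Mᵀs = [523, 3351]ᵀ.
Δ = 98·3794 − 594² = 18976.
α = (523·3794 − 594·3351)/18976 = -779/2372; β = (98·3351 − 594·523)/18976 = 2217/2372.

α = -0.328, β = 0.935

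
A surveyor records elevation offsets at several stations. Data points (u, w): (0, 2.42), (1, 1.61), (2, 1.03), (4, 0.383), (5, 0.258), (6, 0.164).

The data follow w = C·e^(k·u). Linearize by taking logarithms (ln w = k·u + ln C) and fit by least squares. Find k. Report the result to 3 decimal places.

k = -0.455

Linearized form: ln w = k·u + ln C. From the 6 transformed points,
Over the data: Σu = 18.0000, Σ(u)² = 82.0000, Σln w = -2.7328, Σu·ln w = -20.9248.
Normal system: [[82.0000, 18.0000]; [18.0000, 6]]·[k, ln C]ᵀ = [-20.9248, -2.7328]ᵀ.
Solving (det = 168.0000): k = -0.45451, ln C = 0.90806.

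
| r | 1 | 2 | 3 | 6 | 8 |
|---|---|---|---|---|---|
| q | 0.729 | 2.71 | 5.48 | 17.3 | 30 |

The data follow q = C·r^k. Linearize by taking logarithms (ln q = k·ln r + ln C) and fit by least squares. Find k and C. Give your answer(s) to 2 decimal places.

Let Y = ln q. Fitting Y = k·ln r + ln C by least squares:
Σln r = 5.6630, Σ(ln r)² = 9.2219, Σln q = 8.6339, Σln r·ln q = 14.7403.
Normal system: [[9.2219, 5.6630]; [5.6630, 5]]·[k, ln C]ᵀ = [14.7403, 8.6339]ᵀ.
Slope k = (n·Σln r·ln q − Σln r·Σln q)/(n·Σ(ln r)² − (Σln r)²) = (5·14.7403 − 5.6630·8.6339)/14.0403 = 1.76692; ln C = (Σln q − k·Σln r)/n = -0.27442, so C = exp(-0.27442) = 0.76001.

k = 1.77, C = 0.76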